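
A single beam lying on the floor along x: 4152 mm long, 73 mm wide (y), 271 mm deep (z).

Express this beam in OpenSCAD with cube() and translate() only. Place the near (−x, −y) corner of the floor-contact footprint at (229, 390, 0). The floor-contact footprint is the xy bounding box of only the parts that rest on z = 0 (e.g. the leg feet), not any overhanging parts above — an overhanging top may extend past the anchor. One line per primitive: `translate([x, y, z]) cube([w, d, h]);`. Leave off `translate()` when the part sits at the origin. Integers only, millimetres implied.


translate([229, 390, 0]) cube([4152, 73, 271]);


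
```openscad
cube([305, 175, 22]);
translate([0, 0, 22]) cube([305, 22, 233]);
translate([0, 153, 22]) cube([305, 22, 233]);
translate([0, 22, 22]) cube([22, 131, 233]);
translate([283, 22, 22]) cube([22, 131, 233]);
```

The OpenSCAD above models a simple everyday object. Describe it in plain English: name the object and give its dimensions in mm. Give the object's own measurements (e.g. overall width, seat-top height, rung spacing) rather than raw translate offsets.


An open-topped rectangular box: outside dimensions 305×175×255 mm, with a uniform wall and base thickness of 22 mm. The base is a full 305×175 slab on the floor; four walls sit on top of the base. The front and back walls (the −y and +y sides) span the full width; the two side walls fit between them.


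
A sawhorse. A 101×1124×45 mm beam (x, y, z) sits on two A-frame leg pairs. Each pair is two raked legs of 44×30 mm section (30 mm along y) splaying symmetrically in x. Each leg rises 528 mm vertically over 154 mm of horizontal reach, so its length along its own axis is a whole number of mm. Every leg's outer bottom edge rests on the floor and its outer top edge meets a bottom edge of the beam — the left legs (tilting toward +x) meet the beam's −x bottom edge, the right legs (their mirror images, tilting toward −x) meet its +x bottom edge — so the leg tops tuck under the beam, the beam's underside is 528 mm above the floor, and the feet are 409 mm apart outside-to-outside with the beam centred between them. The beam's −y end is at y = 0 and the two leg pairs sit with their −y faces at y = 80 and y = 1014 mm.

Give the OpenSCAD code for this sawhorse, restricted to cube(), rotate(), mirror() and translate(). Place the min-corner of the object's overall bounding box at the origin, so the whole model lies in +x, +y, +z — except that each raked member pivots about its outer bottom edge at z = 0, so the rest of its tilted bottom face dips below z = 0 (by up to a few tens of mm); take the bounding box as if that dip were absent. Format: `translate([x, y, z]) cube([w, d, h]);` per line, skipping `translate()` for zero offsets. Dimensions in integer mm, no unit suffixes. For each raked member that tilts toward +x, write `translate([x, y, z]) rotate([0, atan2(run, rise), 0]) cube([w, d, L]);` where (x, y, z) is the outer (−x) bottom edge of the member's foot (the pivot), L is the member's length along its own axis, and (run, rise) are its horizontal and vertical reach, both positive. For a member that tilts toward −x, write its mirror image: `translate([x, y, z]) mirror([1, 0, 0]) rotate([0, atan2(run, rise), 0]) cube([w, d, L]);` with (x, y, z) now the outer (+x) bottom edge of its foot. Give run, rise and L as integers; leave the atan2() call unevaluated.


// leg length = √(154² + 528²) = 550
// right-leg outer foot x = 2·154 + 101 = 409
// beam min-corner = (154, 0, 528)
translate([154, 0, 528]) cube([101, 1124, 45]);
translate([0, 80, 0]) rotate([0, atan2(154, 528), 0]) cube([44, 30, 550]);
translate([409, 80, 0]) mirror([1, 0, 0]) rotate([0, atan2(154, 528), 0]) cube([44, 30, 550]);
translate([0, 1014, 0]) rotate([0, atan2(154, 528), 0]) cube([44, 30, 550]);
translate([409, 1014, 0]) mirror([1, 0, 0]) rotate([0, atan2(154, 528), 0]) cube([44, 30, 550]);


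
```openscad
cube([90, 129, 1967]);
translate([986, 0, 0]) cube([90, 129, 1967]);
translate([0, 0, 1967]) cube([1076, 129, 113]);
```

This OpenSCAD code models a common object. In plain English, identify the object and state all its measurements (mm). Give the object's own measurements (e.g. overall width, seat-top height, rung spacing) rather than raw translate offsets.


A door frame. The clear opening is 896 mm wide and 1967 mm high. Two 90 mm wide jambs, 129 mm deep, stand either side of the opening from the floor to the top of the opening. A 113 mm thick head sits across the top of both jambs, spanning the full outside width of the frame.


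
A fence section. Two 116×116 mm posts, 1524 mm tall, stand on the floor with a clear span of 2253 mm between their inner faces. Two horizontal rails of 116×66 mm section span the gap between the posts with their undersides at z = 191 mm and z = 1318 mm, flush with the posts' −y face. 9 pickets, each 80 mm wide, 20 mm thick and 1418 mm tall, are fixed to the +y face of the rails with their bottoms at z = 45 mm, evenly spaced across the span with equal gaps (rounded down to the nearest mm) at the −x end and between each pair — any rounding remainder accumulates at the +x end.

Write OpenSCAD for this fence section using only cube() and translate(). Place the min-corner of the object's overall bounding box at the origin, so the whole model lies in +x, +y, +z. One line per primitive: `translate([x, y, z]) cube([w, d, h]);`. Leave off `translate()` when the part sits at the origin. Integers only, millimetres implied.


cube([116, 116, 1524]);
translate([2369, 0, 0]) cube([116, 116, 1524]);
translate([116, 0, 191]) cube([2253, 116, 66]);
translate([116, 0, 1318]) cube([2253, 116, 66]);
translate([269, 116, 45]) cube([80, 20, 1418]);
translate([502, 116, 45]) cube([80, 20, 1418]);
translate([735, 116, 45]) cube([80, 20, 1418]);
translate([968, 116, 45]) cube([80, 20, 1418]);
translate([1201, 116, 45]) cube([80, 20, 1418]);
translate([1434, 116, 45]) cube([80, 20, 1418]);
translate([1667, 116, 45]) cube([80, 20, 1418]);
translate([1900, 116, 45]) cube([80, 20, 1418]);
translate([2133, 116, 45]) cube([80, 20, 1418]);


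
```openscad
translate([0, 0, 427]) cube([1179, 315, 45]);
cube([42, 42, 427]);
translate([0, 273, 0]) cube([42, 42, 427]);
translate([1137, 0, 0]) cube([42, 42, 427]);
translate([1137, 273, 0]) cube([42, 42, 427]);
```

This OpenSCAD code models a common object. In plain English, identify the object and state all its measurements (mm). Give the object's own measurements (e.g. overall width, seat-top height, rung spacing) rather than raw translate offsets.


A bench: a 1179×315 mm seat slab, 45 mm thick, top at z = 472 mm, on four 42×42 mm square legs flush with the seat corners and standing on z = 0.


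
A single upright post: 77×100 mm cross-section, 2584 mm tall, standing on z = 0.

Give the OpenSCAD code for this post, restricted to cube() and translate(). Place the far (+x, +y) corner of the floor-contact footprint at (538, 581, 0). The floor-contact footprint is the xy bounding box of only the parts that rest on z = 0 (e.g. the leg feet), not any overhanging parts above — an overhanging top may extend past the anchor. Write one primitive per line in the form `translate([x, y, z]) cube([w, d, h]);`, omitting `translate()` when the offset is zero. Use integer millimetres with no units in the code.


translate([461, 481, 0]) cube([77, 100, 2584]);


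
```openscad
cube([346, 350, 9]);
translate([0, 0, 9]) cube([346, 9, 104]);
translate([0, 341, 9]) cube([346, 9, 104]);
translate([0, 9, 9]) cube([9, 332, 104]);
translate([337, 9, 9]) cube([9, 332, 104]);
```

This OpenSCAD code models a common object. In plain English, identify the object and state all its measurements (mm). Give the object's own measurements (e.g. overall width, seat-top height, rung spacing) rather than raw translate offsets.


An open-topped rectangular box: outside dimensions 346×350×113 mm, with a uniform wall and base thickness of 9 mm. The base is a full 346×350 slab on the floor; four walls sit on top of the base. The front and back walls (the −y and +y sides) span the full width; the two side walls fit between them.


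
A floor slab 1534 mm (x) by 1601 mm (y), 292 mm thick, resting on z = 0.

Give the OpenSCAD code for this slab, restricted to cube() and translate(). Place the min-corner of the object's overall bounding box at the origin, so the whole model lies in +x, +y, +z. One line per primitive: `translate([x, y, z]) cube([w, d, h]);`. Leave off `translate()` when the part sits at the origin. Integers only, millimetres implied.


cube([1534, 1601, 292]);


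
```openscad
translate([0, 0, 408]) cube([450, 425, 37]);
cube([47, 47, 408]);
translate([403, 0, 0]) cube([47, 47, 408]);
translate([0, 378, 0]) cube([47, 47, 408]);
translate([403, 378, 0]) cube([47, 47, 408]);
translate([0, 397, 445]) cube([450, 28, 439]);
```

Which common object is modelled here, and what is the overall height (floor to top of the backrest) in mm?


A chair. The overall height is 884 mm.

A slab on four corner posts with a tall panel at the back — a chair. The seat slab sits at z = 408 with thickness 37, and the 439 mm backrest starts at the seat top, so the overall height is 408 + 37 + 439 = 884 mm.


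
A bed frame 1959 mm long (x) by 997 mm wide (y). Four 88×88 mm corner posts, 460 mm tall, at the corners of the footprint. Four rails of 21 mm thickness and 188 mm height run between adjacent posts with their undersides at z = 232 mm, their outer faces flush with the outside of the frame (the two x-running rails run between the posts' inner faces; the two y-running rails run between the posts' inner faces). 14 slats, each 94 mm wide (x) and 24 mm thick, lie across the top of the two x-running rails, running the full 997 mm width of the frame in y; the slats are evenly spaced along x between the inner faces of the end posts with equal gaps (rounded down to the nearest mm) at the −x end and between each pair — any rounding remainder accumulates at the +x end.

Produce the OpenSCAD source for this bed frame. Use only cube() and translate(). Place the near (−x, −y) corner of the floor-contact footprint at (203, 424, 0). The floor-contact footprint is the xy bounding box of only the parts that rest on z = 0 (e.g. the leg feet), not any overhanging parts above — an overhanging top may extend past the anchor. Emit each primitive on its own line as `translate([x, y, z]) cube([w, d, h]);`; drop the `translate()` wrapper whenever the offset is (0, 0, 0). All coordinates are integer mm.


// slat z = rail_z + rail_h = 232 + 188 = 420
// slat gap = ⌊(1783 − 14·94) / 15⌋ = 31
translate([203, 424, 0]) cube([88, 88, 460]);
translate([203, 1333, 0]) cube([88, 88, 460]);
translate([2074, 424, 0]) cube([88, 88, 460]);
translate([2074, 1333, 0]) cube([88, 88, 460]);
translate([291, 424, 232]) cube([1783, 21, 188]);
translate([291, 1400, 232]) cube([1783, 21, 188]);
translate([203, 512, 232]) cube([21, 821, 188]);
translate([2141, 512, 232]) cube([21, 821, 188]);
translate([322, 424, 420]) cube([94, 997, 24]);
translate([447, 424, 420]) cube([94, 997, 24]);
translate([572, 424, 420]) cube([94, 997, 24]);
translate([697, 424, 420]) cube([94, 997, 24]);
translate([822, 424, 420]) cube([94, 997, 24]);
translate([947, 424, 420]) cube([94, 997, 24]);
translate([1072, 424, 420]) cube([94, 997, 24]);
translate([1197, 424, 420]) cube([94, 997, 24]);
translate([1322, 424, 420]) cube([94, 997, 24]);
translate([1447, 424, 420]) cube([94, 997, 24]);
translate([1572, 424, 420]) cube([94, 997, 24]);
translate([1697, 424, 420]) cube([94, 997, 24]);
translate([1822, 424, 420]) cube([94, 997, 24]);
translate([1947, 424, 420]) cube([94, 997, 24]);


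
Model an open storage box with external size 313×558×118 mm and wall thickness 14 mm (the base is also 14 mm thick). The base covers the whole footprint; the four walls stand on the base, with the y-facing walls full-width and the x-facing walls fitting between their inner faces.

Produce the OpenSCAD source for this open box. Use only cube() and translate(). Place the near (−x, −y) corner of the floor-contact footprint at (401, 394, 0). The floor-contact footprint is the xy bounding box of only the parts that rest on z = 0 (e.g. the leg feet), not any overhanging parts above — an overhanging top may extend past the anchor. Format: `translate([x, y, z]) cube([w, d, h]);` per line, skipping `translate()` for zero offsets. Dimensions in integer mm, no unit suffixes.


translate([401, 394, 0]) cube([313, 558, 14]);
translate([401, 394, 14]) cube([313, 14, 104]);
translate([401, 938, 14]) cube([313, 14, 104]);
translate([401, 408, 14]) cube([14, 530, 104]);
translate([700, 408, 14]) cube([14, 530, 104]);


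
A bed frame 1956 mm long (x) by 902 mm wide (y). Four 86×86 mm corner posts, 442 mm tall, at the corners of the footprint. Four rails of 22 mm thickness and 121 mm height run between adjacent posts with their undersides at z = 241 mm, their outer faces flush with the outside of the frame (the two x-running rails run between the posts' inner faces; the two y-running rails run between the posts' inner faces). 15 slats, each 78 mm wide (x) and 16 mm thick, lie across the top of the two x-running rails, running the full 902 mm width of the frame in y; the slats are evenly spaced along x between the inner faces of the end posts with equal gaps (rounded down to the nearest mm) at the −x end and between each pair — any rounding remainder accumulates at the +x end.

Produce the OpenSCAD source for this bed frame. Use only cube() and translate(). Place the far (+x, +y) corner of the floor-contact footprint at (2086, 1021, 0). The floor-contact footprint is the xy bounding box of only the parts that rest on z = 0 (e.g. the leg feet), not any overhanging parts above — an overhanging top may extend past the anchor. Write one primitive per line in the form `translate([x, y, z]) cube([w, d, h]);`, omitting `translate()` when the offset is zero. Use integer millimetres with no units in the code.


translate([130, 119, 0]) cube([86, 86, 442]);
translate([130, 935, 0]) cube([86, 86, 442]);
translate([2000, 119, 0]) cube([86, 86, 442]);
translate([2000, 935, 0]) cube([86, 86, 442]);
translate([216, 119, 241]) cube([1784, 22, 121]);
translate([216, 999, 241]) cube([1784, 22, 121]);
translate([130, 205, 241]) cube([22, 730, 121]);
translate([2064, 205, 241]) cube([22, 730, 121]);
translate([254, 119, 362]) cube([78, 902, 16]);
translate([370, 119, 362]) cube([78, 902, 16]);
translate([486, 119, 362]) cube([78, 902, 16]);
translate([602, 119, 362]) cube([78, 902, 16]);
translate([718, 119, 362]) cube([78, 902, 16]);
translate([834, 119, 362]) cube([78, 902, 16]);
translate([950, 119, 362]) cube([78, 902, 16]);
translate([1066, 119, 362]) cube([78, 902, 16]);
translate([1182, 119, 362]) cube([78, 902, 16]);
translate([1298, 119, 362]) cube([78, 902, 16]);
translate([1414, 119, 362]) cube([78, 902, 16]);
translate([1530, 119, 362]) cube([78, 902, 16]);
translate([1646, 119, 362]) cube([78, 902, 16]);
translate([1762, 119, 362]) cube([78, 902, 16]);
translate([1878, 119, 362]) cube([78, 902, 16]);


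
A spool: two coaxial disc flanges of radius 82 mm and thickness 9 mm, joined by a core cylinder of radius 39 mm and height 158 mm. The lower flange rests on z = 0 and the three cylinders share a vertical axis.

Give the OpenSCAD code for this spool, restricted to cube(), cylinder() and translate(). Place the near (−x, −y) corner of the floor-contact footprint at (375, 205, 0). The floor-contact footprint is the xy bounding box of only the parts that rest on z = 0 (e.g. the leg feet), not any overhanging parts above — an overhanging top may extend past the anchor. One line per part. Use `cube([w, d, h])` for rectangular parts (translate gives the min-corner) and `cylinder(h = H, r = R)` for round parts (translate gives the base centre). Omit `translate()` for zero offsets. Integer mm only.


translate([457, 287, 0]) cylinder(h = 9, r = 82);
translate([457, 287, 9]) cylinder(h = 158, r = 39);
translate([457, 287, 167]) cylinder(h = 9, r = 82);


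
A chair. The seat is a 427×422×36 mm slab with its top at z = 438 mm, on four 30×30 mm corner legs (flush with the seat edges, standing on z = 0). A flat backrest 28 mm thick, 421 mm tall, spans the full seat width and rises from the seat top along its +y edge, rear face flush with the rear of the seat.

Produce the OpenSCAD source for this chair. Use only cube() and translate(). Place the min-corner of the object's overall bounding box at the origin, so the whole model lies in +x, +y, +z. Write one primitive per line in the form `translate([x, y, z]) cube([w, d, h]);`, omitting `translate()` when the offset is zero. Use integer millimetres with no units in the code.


translate([0, 0, 402]) cube([427, 422, 36]);
cube([30, 30, 402]);
translate([397, 0, 0]) cube([30, 30, 402]);
translate([0, 392, 0]) cube([30, 30, 402]);
translate([397, 392, 0]) cube([30, 30, 402]);
translate([0, 394, 438]) cube([427, 28, 421]);


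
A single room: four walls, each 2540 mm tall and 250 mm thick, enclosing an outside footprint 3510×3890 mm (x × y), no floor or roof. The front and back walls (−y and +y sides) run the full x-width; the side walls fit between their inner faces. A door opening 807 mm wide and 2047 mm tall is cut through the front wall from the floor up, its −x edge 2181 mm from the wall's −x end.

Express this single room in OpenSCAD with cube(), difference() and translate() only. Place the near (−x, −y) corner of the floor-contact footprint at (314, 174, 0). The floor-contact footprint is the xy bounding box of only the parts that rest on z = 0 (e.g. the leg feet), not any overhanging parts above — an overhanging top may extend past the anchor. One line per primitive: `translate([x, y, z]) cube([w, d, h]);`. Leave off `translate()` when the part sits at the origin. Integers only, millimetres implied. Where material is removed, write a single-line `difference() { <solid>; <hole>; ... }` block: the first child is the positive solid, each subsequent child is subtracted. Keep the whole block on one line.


difference() { translate([314, 174, 0]) cube([3510, 250, 2540]); translate([2495, 174, 0]) cube([807, 250, 2047]); }
translate([314, 3814, 0]) cube([3510, 250, 2540]);
translate([314, 424, 0]) cube([250, 3390, 2540]);
translate([3574, 424, 0]) cube([250, 3390, 2540]);


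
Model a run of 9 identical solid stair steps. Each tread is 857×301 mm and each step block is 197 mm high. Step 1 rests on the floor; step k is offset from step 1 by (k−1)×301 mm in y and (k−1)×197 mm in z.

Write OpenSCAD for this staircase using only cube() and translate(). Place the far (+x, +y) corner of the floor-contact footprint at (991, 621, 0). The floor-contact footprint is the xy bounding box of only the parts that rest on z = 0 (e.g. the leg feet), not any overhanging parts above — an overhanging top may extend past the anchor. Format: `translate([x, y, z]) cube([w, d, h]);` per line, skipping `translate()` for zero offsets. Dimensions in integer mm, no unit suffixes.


translate([134, 320, 0]) cube([857, 301, 197]);
translate([134, 621, 197]) cube([857, 301, 197]);
translate([134, 922, 394]) cube([857, 301, 197]);
translate([134, 1223, 591]) cube([857, 301, 197]);
translate([134, 1524, 788]) cube([857, 301, 197]);
translate([134, 1825, 985]) cube([857, 301, 197]);
translate([134, 2126, 1182]) cube([857, 301, 197]);
translate([134, 2427, 1379]) cube([857, 301, 197]);
translate([134, 2728, 1576]) cube([857, 301, 197]);


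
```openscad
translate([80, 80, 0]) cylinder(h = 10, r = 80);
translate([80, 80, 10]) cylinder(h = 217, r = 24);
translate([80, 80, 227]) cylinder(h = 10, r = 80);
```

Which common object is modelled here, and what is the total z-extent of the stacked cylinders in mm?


A spool. The overall height is 237 mm.

Three coaxial cylinders, large–small–large — a spool. Two 10 mm flanges and a 217 mm core give 10 + 217 + 10 = 237 mm.


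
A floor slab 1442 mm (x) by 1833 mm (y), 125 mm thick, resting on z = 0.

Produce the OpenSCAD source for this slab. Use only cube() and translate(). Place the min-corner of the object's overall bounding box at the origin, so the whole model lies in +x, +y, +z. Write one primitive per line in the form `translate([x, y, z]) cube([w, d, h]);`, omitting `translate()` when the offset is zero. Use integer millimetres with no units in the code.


cube([1442, 1833, 125]);


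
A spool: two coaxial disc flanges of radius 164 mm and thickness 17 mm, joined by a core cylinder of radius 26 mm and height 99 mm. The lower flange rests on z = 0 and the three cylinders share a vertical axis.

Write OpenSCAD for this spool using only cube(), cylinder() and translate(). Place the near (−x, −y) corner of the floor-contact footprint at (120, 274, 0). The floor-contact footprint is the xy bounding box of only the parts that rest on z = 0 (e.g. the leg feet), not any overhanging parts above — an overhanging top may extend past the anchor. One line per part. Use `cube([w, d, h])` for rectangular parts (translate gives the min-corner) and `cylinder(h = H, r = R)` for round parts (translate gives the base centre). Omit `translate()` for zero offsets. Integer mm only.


translate([284, 438, 0]) cylinder(h = 17, r = 164);
translate([284, 438, 17]) cylinder(h = 99, r = 26);
translate([284, 438, 116]) cylinder(h = 17, r = 164);


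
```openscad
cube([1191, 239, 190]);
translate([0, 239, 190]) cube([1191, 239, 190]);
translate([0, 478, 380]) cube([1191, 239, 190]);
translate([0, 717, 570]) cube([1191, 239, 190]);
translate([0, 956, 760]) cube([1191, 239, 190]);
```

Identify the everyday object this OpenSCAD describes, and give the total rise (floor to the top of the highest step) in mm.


A staircase. The total rise is 950 mm.

5 identical blocks, each offset up and back from the previous — a staircase. Each step is 190 mm tall and there are 5 of them, so the total rise is 5 × 190 = 950 mm.


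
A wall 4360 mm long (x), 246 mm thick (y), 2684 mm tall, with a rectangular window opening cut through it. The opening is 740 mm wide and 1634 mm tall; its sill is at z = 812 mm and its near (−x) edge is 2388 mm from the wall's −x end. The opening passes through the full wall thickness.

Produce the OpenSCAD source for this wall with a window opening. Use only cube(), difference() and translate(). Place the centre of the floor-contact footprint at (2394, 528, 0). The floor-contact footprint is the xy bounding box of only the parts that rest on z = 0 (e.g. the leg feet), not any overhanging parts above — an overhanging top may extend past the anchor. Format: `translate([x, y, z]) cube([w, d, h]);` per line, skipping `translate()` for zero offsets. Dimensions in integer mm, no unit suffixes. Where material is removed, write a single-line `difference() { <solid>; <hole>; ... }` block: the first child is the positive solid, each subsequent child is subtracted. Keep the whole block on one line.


difference() { translate([214, 405, 0]) cube([4360, 246, 2684]); translate([2602, 405, 812]) cube([740, 246, 1634]); }


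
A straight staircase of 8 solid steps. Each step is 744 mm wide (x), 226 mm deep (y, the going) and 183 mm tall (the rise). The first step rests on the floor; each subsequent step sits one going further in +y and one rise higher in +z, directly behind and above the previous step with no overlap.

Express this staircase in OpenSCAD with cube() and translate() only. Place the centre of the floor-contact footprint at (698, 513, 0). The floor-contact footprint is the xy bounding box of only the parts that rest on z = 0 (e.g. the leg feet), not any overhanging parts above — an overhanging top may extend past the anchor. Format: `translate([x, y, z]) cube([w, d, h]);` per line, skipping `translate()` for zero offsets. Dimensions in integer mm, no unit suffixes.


translate([326, 400, 0]) cube([744, 226, 183]);
translate([326, 626, 183]) cube([744, 226, 183]);
translate([326, 852, 366]) cube([744, 226, 183]);
translate([326, 1078, 549]) cube([744, 226, 183]);
translate([326, 1304, 732]) cube([744, 226, 183]);
translate([326, 1530, 915]) cube([744, 226, 183]);
translate([326, 1756, 1098]) cube([744, 226, 183]);
translate([326, 1982, 1281]) cube([744, 226, 183]);


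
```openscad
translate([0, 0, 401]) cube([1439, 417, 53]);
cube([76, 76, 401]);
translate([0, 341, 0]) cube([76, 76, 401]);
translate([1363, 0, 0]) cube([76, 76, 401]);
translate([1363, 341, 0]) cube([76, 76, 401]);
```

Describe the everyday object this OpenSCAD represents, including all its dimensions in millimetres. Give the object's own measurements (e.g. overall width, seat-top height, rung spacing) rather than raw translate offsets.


A bench: a 1439×417 mm seat slab, 53 mm thick, top at z = 454 mm, on four 76×76 mm square legs flush with the seat corners and standing on z = 0.


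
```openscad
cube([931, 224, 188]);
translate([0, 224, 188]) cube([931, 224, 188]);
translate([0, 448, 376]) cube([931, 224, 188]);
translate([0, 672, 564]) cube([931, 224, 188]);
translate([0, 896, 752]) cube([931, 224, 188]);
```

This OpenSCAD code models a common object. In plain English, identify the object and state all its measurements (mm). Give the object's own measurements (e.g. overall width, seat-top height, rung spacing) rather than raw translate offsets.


A straight staircase of 5 solid steps. Each step is 931 mm wide (x), 224 mm deep (y, the going) and 188 mm tall (the rise). The first step rests on the floor; each subsequent step sits one going further in +y and one rise higher in +z, directly behind and above the previous step with no overlap.


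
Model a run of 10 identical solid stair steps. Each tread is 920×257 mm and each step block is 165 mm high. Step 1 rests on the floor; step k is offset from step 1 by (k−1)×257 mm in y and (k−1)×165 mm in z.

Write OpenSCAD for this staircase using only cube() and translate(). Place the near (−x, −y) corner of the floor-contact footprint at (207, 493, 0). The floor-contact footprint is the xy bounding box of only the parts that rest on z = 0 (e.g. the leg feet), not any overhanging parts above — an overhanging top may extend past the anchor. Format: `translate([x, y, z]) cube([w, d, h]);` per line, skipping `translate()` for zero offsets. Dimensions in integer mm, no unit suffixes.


translate([207, 493, 0]) cube([920, 257, 165]);
translate([207, 750, 165]) cube([920, 257, 165]);
translate([207, 1007, 330]) cube([920, 257, 165]);
translate([207, 1264, 495]) cube([920, 257, 165]);
translate([207, 1521, 660]) cube([920, 257, 165]);
translate([207, 1778, 825]) cube([920, 257, 165]);
translate([207, 2035, 990]) cube([920, 257, 165]);
translate([207, 2292, 1155]) cube([920, 257, 165]);
translate([207, 2549, 1320]) cube([920, 257, 165]);
translate([207, 2806, 1485]) cube([920, 257, 165]);


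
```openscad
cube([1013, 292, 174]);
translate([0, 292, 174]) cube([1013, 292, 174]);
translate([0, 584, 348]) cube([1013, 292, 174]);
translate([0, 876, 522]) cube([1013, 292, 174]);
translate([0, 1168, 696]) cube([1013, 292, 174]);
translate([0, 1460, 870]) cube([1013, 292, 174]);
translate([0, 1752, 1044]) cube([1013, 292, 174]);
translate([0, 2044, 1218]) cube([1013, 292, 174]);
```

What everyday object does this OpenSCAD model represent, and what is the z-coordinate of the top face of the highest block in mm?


A staircase. The total rise is 1392 mm.

8 identical blocks, each offset up and back from the previous — a staircase. Each step is 174 mm tall and there are 8 of them, so the total rise is 8 × 174 = 1392 mm.


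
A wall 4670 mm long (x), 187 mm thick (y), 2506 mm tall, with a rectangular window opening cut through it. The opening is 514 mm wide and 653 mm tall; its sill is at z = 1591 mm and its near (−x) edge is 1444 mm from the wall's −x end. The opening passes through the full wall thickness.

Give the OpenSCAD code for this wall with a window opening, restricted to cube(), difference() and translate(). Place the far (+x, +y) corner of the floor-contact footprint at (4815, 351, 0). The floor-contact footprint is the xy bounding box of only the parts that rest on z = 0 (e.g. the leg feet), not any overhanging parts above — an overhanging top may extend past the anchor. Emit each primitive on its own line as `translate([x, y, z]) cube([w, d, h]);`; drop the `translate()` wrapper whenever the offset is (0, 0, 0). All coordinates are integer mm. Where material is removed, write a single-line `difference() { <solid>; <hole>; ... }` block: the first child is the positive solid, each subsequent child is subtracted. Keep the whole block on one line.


difference() { translate([145, 164, 0]) cube([4670, 187, 2506]); translate([1589, 164, 1591]) cube([514, 187, 653]); }


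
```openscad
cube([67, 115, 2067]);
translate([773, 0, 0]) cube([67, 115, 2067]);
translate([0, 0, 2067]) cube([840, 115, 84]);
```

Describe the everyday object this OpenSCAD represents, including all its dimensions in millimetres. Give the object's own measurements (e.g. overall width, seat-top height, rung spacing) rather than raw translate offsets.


A door frame. The clear opening is 706 mm wide and 2067 mm high. Two 67 mm wide jambs, 115 mm deep, stand either side of the opening from the floor to the top of the opening. A 84 mm thick head sits across the top of both jambs, spanning the full outside width of the frame.


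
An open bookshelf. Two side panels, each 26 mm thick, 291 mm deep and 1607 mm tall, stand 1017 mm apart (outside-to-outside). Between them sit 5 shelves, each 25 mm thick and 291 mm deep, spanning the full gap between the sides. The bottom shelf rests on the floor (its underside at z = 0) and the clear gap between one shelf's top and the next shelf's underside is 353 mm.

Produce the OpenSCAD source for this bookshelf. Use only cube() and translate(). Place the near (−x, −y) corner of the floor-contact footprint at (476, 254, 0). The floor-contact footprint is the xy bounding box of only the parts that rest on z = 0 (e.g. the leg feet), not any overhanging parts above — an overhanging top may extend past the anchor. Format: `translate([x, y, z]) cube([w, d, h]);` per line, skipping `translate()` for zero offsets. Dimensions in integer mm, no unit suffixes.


translate([476, 254, 0]) cube([26, 291, 1607]);
translate([1467, 254, 0]) cube([26, 291, 1607]);
translate([502, 254, 0]) cube([965, 291, 25]);
translate([502, 254, 378]) cube([965, 291, 25]);
translate([502, 254, 756]) cube([965, 291, 25]);
translate([502, 254, 1134]) cube([965, 291, 25]);
translate([502, 254, 1512]) cube([965, 291, 25]);


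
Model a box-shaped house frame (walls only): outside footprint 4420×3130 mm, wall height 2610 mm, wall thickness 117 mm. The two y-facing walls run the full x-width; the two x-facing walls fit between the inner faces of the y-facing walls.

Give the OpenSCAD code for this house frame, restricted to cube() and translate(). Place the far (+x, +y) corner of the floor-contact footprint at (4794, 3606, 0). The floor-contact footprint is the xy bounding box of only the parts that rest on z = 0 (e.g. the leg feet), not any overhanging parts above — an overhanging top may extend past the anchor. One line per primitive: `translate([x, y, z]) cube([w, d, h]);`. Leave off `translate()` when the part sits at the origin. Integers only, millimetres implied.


translate([374, 476, 0]) cube([4420, 117, 2610]);
translate([374, 3489, 0]) cube([4420, 117, 2610]);
translate([374, 593, 0]) cube([117, 2896, 2610]);
translate([4677, 593, 0]) cube([117, 2896, 2610]);


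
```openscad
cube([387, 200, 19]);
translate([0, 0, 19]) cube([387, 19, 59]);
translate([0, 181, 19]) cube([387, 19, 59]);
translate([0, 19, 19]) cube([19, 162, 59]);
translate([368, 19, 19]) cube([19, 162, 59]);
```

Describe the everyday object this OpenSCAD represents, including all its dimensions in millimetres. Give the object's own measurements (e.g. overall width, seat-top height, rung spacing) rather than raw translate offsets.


An open-topped rectangular box: outside dimensions 387×200×78 mm, with a uniform wall and base thickness of 19 mm. The base is a full 387×200 slab on the floor; four walls sit on top of the base. The front and back walls (the −y and +y sides) span the full width; the two side walls fit between them.


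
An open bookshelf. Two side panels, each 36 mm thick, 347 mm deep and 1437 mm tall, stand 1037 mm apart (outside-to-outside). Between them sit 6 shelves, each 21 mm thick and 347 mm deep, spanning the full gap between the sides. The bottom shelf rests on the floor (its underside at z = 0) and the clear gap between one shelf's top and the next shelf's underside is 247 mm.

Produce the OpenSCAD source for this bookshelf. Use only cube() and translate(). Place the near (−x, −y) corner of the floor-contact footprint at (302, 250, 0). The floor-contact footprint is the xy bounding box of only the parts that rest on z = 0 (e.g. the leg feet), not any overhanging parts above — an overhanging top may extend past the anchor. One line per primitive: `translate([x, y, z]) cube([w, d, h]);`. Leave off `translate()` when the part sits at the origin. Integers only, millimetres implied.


translate([302, 250, 0]) cube([36, 347, 1437]);
translate([1303, 250, 0]) cube([36, 347, 1437]);
translate([338, 250, 0]) cube([965, 347, 21]);
translate([338, 250, 268]) cube([965, 347, 21]);
translate([338, 250, 536]) cube([965, 347, 21]);
translate([338, 250, 804]) cube([965, 347, 21]);
translate([338, 250, 1072]) cube([965, 347, 21]);
translate([338, 250, 1340]) cube([965, 347, 21]);


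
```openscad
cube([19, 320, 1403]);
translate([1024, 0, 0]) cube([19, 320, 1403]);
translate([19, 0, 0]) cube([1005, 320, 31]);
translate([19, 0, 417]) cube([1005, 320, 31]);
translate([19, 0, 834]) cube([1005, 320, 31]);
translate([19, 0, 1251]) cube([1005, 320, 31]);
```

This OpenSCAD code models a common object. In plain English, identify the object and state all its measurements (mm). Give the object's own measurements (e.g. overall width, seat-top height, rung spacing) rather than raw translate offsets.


An open bookshelf. Two side panels, each 19 mm thick, 320 mm deep and 1403 mm tall, stand 1043 mm apart (outside-to-outside). Between them sit 4 shelves, each 31 mm thick and 320 mm deep, spanning the full gap between the sides. The bottom shelf rests on the floor (its underside at z = 0) and the clear gap between one shelf's top and the next shelf's underside is 386 mm.


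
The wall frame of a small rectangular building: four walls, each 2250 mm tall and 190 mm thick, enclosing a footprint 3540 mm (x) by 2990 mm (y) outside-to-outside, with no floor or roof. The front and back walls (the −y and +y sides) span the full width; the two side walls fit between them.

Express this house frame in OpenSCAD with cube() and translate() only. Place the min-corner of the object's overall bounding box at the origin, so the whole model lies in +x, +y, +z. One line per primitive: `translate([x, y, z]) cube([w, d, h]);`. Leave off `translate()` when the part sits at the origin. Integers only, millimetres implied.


cube([3540, 190, 2250]);
translate([0, 2800, 0]) cube([3540, 190, 2250]);
translate([0, 190, 0]) cube([190, 2610, 2250]);
translate([3350, 190, 0]) cube([190, 2610, 2250]);


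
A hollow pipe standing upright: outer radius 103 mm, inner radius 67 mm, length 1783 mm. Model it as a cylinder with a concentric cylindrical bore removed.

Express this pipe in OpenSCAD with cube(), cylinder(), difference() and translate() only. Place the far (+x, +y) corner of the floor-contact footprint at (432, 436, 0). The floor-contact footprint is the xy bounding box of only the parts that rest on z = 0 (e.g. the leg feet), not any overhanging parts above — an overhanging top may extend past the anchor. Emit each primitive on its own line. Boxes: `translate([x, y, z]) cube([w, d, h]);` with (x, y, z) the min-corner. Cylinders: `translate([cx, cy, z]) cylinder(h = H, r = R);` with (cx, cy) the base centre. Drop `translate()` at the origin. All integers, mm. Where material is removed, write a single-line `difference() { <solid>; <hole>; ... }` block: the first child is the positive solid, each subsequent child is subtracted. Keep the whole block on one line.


difference() { translate([329, 333, 0]) cylinder(h = 1783, r = 103); translate([329, 333, 0]) cylinder(h = 1783, r = 67); }


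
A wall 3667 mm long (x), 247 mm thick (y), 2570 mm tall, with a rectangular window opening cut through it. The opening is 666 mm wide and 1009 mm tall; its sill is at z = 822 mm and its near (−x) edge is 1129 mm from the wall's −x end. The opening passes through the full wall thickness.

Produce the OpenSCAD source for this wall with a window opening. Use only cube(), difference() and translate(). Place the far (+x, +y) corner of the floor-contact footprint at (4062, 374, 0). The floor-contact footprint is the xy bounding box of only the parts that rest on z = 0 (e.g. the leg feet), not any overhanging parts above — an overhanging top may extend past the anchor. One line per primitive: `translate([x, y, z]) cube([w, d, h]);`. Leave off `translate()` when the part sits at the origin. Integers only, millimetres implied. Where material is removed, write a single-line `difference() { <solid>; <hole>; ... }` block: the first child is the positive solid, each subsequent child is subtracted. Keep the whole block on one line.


difference() { translate([395, 127, 0]) cube([3667, 247, 2570]); translate([1524, 127, 822]) cube([666, 247, 1009]); }


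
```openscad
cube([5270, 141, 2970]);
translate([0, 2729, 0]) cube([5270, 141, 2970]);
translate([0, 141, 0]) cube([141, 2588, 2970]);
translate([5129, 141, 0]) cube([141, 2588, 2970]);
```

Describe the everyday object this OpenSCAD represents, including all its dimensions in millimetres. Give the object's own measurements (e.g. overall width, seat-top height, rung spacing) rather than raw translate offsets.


The wall frame of a small rectangular building: four walls, each 2970 mm tall and 141 mm thick, enclosing a footprint 5270 mm (x) by 2870 mm (y) outside-to-outside, with no floor or roof. The front and back walls (the −y and +y sides) span the full width; the two side walls fit between them.


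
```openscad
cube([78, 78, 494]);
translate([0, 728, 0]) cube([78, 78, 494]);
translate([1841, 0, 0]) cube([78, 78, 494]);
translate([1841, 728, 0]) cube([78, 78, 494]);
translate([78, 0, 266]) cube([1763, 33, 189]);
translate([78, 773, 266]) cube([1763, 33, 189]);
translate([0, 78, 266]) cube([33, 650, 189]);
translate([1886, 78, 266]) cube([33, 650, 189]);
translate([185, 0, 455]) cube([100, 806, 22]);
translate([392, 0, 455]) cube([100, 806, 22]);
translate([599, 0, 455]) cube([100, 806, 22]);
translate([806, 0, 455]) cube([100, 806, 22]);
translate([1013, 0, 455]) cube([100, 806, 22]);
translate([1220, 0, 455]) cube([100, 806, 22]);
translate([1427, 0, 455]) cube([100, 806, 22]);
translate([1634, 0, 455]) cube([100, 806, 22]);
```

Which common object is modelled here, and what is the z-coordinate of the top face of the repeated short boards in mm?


A bed frame. The slat-top height is 477 mm.

Four posts, four rails, and a row of slats — a bed frame. Slats sit on the rails at z = 266 + 189 = 455; with slat thickness 22, the top is 477 mm.


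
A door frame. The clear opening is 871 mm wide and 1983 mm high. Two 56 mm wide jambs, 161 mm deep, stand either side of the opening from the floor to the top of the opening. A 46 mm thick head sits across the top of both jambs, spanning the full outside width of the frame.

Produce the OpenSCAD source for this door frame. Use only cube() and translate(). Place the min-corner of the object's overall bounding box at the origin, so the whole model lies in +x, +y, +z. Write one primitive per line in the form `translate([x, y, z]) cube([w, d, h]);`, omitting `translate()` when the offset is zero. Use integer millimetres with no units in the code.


cube([56, 161, 1983]);
translate([927, 0, 0]) cube([56, 161, 1983]);
translate([0, 0, 1983]) cube([983, 161, 46]);


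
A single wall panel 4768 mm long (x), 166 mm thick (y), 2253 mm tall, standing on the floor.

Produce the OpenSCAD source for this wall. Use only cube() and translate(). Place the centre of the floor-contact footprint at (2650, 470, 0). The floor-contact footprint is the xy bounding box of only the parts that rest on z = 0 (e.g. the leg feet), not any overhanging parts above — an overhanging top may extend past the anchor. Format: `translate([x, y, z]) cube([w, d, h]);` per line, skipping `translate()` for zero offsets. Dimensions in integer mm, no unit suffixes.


translate([266, 387, 0]) cube([4768, 166, 2253]);
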